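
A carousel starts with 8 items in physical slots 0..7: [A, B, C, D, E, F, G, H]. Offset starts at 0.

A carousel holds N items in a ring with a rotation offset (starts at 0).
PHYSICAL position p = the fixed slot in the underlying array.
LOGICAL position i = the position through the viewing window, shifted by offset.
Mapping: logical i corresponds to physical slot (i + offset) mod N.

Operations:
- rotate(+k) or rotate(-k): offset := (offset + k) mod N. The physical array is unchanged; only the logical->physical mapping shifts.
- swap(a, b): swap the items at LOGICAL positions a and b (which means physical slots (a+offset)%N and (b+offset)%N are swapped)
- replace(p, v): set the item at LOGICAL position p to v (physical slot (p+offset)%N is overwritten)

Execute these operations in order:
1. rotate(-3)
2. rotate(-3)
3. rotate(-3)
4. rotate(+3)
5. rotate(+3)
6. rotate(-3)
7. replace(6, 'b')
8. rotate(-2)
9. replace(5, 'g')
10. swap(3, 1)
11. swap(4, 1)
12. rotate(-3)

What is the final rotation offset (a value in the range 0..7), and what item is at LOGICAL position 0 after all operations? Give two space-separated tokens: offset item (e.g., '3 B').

After op 1 (rotate(-3)): offset=5, physical=[A,B,C,D,E,F,G,H], logical=[F,G,H,A,B,C,D,E]
After op 2 (rotate(-3)): offset=2, physical=[A,B,C,D,E,F,G,H], logical=[C,D,E,F,G,H,A,B]
After op 3 (rotate(-3)): offset=7, physical=[A,B,C,D,E,F,G,H], logical=[H,A,B,C,D,E,F,G]
After op 4 (rotate(+3)): offset=2, physical=[A,B,C,D,E,F,G,H], logical=[C,D,E,F,G,H,A,B]
After op 5 (rotate(+3)): offset=5, physical=[A,B,C,D,E,F,G,H], logical=[F,G,H,A,B,C,D,E]
After op 6 (rotate(-3)): offset=2, physical=[A,B,C,D,E,F,G,H], logical=[C,D,E,F,G,H,A,B]
After op 7 (replace(6, 'b')): offset=2, physical=[b,B,C,D,E,F,G,H], logical=[C,D,E,F,G,H,b,B]
After op 8 (rotate(-2)): offset=0, physical=[b,B,C,D,E,F,G,H], logical=[b,B,C,D,E,F,G,H]
After op 9 (replace(5, 'g')): offset=0, physical=[b,B,C,D,E,g,G,H], logical=[b,B,C,D,E,g,G,H]
After op 10 (swap(3, 1)): offset=0, physical=[b,D,C,B,E,g,G,H], logical=[b,D,C,B,E,g,G,H]
After op 11 (swap(4, 1)): offset=0, physical=[b,E,C,B,D,g,G,H], logical=[b,E,C,B,D,g,G,H]
After op 12 (rotate(-3)): offset=5, physical=[b,E,C,B,D,g,G,H], logical=[g,G,H,b,E,C,B,D]

Answer: 5 g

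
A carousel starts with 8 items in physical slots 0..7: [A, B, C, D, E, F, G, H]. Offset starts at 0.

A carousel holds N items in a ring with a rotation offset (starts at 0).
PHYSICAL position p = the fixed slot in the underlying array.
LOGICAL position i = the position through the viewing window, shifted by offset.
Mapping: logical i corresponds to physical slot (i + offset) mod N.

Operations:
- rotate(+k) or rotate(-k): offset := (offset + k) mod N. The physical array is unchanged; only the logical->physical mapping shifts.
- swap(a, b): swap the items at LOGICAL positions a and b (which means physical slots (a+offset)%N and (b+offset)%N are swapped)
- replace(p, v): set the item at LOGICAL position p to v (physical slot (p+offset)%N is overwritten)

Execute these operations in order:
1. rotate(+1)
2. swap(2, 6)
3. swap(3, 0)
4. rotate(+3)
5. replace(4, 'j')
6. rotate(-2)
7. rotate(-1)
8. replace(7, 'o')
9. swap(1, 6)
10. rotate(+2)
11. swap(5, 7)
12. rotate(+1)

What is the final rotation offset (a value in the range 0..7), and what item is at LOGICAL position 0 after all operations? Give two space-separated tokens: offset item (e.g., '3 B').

After op 1 (rotate(+1)): offset=1, physical=[A,B,C,D,E,F,G,H], logical=[B,C,D,E,F,G,H,A]
After op 2 (swap(2, 6)): offset=1, physical=[A,B,C,H,E,F,G,D], logical=[B,C,H,E,F,G,D,A]
After op 3 (swap(3, 0)): offset=1, physical=[A,E,C,H,B,F,G,D], logical=[E,C,H,B,F,G,D,A]
After op 4 (rotate(+3)): offset=4, physical=[A,E,C,H,B,F,G,D], logical=[B,F,G,D,A,E,C,H]
After op 5 (replace(4, 'j')): offset=4, physical=[j,E,C,H,B,F,G,D], logical=[B,F,G,D,j,E,C,H]
After op 6 (rotate(-2)): offset=2, physical=[j,E,C,H,B,F,G,D], logical=[C,H,B,F,G,D,j,E]
After op 7 (rotate(-1)): offset=1, physical=[j,E,C,H,B,F,G,D], logical=[E,C,H,B,F,G,D,j]
After op 8 (replace(7, 'o')): offset=1, physical=[o,E,C,H,B,F,G,D], logical=[E,C,H,B,F,G,D,o]
After op 9 (swap(1, 6)): offset=1, physical=[o,E,D,H,B,F,G,C], logical=[E,D,H,B,F,G,C,o]
After op 10 (rotate(+2)): offset=3, physical=[o,E,D,H,B,F,G,C], logical=[H,B,F,G,C,o,E,D]
After op 11 (swap(5, 7)): offset=3, physical=[D,E,o,H,B,F,G,C], logical=[H,B,F,G,C,D,E,o]
After op 12 (rotate(+1)): offset=4, physical=[D,E,o,H,B,F,G,C], logical=[B,F,G,C,D,E,o,H]

Answer: 4 B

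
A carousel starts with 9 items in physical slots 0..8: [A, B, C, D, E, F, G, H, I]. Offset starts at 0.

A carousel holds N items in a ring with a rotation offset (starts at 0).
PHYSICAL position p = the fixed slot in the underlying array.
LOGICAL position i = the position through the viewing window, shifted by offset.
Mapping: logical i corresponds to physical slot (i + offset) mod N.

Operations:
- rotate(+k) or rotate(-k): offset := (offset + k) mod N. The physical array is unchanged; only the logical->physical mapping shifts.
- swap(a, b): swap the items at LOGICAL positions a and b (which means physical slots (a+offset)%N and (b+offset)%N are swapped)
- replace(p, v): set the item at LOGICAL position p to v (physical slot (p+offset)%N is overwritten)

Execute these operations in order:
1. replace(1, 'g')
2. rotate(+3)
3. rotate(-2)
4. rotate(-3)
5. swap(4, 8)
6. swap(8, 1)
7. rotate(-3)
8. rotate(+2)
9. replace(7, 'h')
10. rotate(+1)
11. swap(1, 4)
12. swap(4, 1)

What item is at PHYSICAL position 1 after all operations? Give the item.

After op 1 (replace(1, 'g')): offset=0, physical=[A,g,C,D,E,F,G,H,I], logical=[A,g,C,D,E,F,G,H,I]
After op 2 (rotate(+3)): offset=3, physical=[A,g,C,D,E,F,G,H,I], logical=[D,E,F,G,H,I,A,g,C]
After op 3 (rotate(-2)): offset=1, physical=[A,g,C,D,E,F,G,H,I], logical=[g,C,D,E,F,G,H,I,A]
After op 4 (rotate(-3)): offset=7, physical=[A,g,C,D,E,F,G,H,I], logical=[H,I,A,g,C,D,E,F,G]
After op 5 (swap(4, 8)): offset=7, physical=[A,g,G,D,E,F,C,H,I], logical=[H,I,A,g,G,D,E,F,C]
After op 6 (swap(8, 1)): offset=7, physical=[A,g,G,D,E,F,I,H,C], logical=[H,C,A,g,G,D,E,F,I]
After op 7 (rotate(-3)): offset=4, physical=[A,g,G,D,E,F,I,H,C], logical=[E,F,I,H,C,A,g,G,D]
After op 8 (rotate(+2)): offset=6, physical=[A,g,G,D,E,F,I,H,C], logical=[I,H,C,A,g,G,D,E,F]
After op 9 (replace(7, 'h')): offset=6, physical=[A,g,G,D,h,F,I,H,C], logical=[I,H,C,A,g,G,D,h,F]
After op 10 (rotate(+1)): offset=7, physical=[A,g,G,D,h,F,I,H,C], logical=[H,C,A,g,G,D,h,F,I]
After op 11 (swap(1, 4)): offset=7, physical=[A,g,C,D,h,F,I,H,G], logical=[H,G,A,g,C,D,h,F,I]
After op 12 (swap(4, 1)): offset=7, physical=[A,g,G,D,h,F,I,H,C], logical=[H,C,A,g,G,D,h,F,I]

Answer: g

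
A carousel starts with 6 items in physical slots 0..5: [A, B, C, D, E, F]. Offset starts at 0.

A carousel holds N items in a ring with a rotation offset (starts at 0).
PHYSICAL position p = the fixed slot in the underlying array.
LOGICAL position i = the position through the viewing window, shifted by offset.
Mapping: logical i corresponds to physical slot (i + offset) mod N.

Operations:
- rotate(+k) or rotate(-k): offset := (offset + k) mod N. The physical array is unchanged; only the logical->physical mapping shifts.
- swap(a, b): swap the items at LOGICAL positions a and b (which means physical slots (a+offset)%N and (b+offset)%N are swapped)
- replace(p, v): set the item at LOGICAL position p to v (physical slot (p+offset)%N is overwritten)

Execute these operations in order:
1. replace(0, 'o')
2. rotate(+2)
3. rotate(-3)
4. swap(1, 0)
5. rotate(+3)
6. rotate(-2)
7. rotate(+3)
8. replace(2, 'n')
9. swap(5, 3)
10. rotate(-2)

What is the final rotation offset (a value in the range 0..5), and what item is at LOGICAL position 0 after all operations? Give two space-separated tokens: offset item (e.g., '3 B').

After op 1 (replace(0, 'o')): offset=0, physical=[o,B,C,D,E,F], logical=[o,B,C,D,E,F]
After op 2 (rotate(+2)): offset=2, physical=[o,B,C,D,E,F], logical=[C,D,E,F,o,B]
After op 3 (rotate(-3)): offset=5, physical=[o,B,C,D,E,F], logical=[F,o,B,C,D,E]
After op 4 (swap(1, 0)): offset=5, physical=[F,B,C,D,E,o], logical=[o,F,B,C,D,E]
After op 5 (rotate(+3)): offset=2, physical=[F,B,C,D,E,o], logical=[C,D,E,o,F,B]
After op 6 (rotate(-2)): offset=0, physical=[F,B,C,D,E,o], logical=[F,B,C,D,E,o]
After op 7 (rotate(+3)): offset=3, physical=[F,B,C,D,E,o], logical=[D,E,o,F,B,C]
After op 8 (replace(2, 'n')): offset=3, physical=[F,B,C,D,E,n], logical=[D,E,n,F,B,C]
After op 9 (swap(5, 3)): offset=3, physical=[C,B,F,D,E,n], logical=[D,E,n,C,B,F]
After op 10 (rotate(-2)): offset=1, physical=[C,B,F,D,E,n], logical=[B,F,D,E,n,C]

Answer: 1 B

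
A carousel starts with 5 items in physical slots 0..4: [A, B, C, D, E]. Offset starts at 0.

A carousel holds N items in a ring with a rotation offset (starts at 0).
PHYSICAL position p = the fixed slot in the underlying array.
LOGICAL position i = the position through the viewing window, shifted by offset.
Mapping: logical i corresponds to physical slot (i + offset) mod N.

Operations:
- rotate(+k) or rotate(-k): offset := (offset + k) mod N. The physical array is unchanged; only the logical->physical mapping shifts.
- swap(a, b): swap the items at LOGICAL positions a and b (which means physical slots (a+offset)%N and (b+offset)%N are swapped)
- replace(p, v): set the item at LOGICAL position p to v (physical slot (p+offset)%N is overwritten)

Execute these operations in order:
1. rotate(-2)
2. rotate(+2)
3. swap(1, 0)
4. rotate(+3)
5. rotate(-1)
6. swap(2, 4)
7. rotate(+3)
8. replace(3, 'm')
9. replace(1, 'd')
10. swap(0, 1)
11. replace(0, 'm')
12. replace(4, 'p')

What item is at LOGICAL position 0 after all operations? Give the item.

Answer: m

Derivation:
After op 1 (rotate(-2)): offset=3, physical=[A,B,C,D,E], logical=[D,E,A,B,C]
After op 2 (rotate(+2)): offset=0, physical=[A,B,C,D,E], logical=[A,B,C,D,E]
After op 3 (swap(1, 0)): offset=0, physical=[B,A,C,D,E], logical=[B,A,C,D,E]
After op 4 (rotate(+3)): offset=3, physical=[B,A,C,D,E], logical=[D,E,B,A,C]
After op 5 (rotate(-1)): offset=2, physical=[B,A,C,D,E], logical=[C,D,E,B,A]
After op 6 (swap(2, 4)): offset=2, physical=[B,E,C,D,A], logical=[C,D,A,B,E]
After op 7 (rotate(+3)): offset=0, physical=[B,E,C,D,A], logical=[B,E,C,D,A]
After op 8 (replace(3, 'm')): offset=0, physical=[B,E,C,m,A], logical=[B,E,C,m,A]
After op 9 (replace(1, 'd')): offset=0, physical=[B,d,C,m,A], logical=[B,d,C,m,A]
After op 10 (swap(0, 1)): offset=0, physical=[d,B,C,m,A], logical=[d,B,C,m,A]
After op 11 (replace(0, 'm')): offset=0, physical=[m,B,C,m,A], logical=[m,B,C,m,A]
After op 12 (replace(4, 'p')): offset=0, physical=[m,B,C,m,p], logical=[m,B,C,m,p]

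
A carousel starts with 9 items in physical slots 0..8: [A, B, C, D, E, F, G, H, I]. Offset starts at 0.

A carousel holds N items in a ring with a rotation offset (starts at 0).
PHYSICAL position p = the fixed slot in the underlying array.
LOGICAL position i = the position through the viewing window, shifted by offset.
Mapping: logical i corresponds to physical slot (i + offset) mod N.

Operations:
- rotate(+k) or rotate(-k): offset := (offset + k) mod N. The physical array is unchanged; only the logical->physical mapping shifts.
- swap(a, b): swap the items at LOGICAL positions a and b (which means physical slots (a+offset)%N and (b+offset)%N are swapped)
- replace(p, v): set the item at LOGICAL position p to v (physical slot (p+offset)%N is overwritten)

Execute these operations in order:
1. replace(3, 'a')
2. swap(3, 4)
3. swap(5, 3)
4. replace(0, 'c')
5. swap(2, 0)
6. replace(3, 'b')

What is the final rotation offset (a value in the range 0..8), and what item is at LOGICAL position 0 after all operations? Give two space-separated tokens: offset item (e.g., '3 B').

Answer: 0 C

Derivation:
After op 1 (replace(3, 'a')): offset=0, physical=[A,B,C,a,E,F,G,H,I], logical=[A,B,C,a,E,F,G,H,I]
After op 2 (swap(3, 4)): offset=0, physical=[A,B,C,E,a,F,G,H,I], logical=[A,B,C,E,a,F,G,H,I]
After op 3 (swap(5, 3)): offset=0, physical=[A,B,C,F,a,E,G,H,I], logical=[A,B,C,F,a,E,G,H,I]
After op 4 (replace(0, 'c')): offset=0, physical=[c,B,C,F,a,E,G,H,I], logical=[c,B,C,F,a,E,G,H,I]
After op 5 (swap(2, 0)): offset=0, physical=[C,B,c,F,a,E,G,H,I], logical=[C,B,c,F,a,E,G,H,I]
After op 6 (replace(3, 'b')): offset=0, physical=[C,B,c,b,a,E,G,H,I], logical=[C,B,c,b,a,E,G,H,I]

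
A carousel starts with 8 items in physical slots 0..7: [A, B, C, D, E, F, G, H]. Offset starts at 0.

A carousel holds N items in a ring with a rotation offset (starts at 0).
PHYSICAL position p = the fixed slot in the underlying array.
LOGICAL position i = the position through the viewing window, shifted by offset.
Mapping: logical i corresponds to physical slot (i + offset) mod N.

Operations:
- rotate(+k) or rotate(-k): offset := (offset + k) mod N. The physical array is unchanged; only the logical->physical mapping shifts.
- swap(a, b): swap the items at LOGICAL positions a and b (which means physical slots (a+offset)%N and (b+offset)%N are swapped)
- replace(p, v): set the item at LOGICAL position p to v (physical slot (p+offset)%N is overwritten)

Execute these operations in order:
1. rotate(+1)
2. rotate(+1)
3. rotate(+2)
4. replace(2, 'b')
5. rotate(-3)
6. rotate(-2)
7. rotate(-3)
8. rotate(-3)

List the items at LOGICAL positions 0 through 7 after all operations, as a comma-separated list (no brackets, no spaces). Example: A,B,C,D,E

Answer: B,C,D,E,F,b,H,A

Derivation:
After op 1 (rotate(+1)): offset=1, physical=[A,B,C,D,E,F,G,H], logical=[B,C,D,E,F,G,H,A]
After op 2 (rotate(+1)): offset=2, physical=[A,B,C,D,E,F,G,H], logical=[C,D,E,F,G,H,A,B]
After op 3 (rotate(+2)): offset=4, physical=[A,B,C,D,E,F,G,H], logical=[E,F,G,H,A,B,C,D]
After op 4 (replace(2, 'b')): offset=4, physical=[A,B,C,D,E,F,b,H], logical=[E,F,b,H,A,B,C,D]
After op 5 (rotate(-3)): offset=1, physical=[A,B,C,D,E,F,b,H], logical=[B,C,D,E,F,b,H,A]
After op 6 (rotate(-2)): offset=7, physical=[A,B,C,D,E,F,b,H], logical=[H,A,B,C,D,E,F,b]
After op 7 (rotate(-3)): offset=4, physical=[A,B,C,D,E,F,b,H], logical=[E,F,b,H,A,B,C,D]
After op 8 (rotate(-3)): offset=1, physical=[A,B,C,D,E,F,b,H], logical=[B,C,D,E,F,b,H,A]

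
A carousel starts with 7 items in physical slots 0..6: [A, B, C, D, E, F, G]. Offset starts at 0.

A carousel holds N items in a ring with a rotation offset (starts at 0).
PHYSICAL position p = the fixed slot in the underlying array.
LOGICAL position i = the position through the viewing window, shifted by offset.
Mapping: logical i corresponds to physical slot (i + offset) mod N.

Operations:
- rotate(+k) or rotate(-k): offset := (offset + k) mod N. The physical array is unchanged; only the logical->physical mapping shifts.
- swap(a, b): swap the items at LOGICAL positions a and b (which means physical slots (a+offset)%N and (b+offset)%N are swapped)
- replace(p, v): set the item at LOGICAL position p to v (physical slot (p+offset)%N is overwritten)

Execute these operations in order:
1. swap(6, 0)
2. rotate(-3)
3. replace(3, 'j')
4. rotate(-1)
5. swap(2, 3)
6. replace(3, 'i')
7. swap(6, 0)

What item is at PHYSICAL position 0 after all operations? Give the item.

After op 1 (swap(6, 0)): offset=0, physical=[G,B,C,D,E,F,A], logical=[G,B,C,D,E,F,A]
After op 2 (rotate(-3)): offset=4, physical=[G,B,C,D,E,F,A], logical=[E,F,A,G,B,C,D]
After op 3 (replace(3, 'j')): offset=4, physical=[j,B,C,D,E,F,A], logical=[E,F,A,j,B,C,D]
After op 4 (rotate(-1)): offset=3, physical=[j,B,C,D,E,F,A], logical=[D,E,F,A,j,B,C]
After op 5 (swap(2, 3)): offset=3, physical=[j,B,C,D,E,A,F], logical=[D,E,A,F,j,B,C]
After op 6 (replace(3, 'i')): offset=3, physical=[j,B,C,D,E,A,i], logical=[D,E,A,i,j,B,C]
After op 7 (swap(6, 0)): offset=3, physical=[j,B,D,C,E,A,i], logical=[C,E,A,i,j,B,D]

Answer: j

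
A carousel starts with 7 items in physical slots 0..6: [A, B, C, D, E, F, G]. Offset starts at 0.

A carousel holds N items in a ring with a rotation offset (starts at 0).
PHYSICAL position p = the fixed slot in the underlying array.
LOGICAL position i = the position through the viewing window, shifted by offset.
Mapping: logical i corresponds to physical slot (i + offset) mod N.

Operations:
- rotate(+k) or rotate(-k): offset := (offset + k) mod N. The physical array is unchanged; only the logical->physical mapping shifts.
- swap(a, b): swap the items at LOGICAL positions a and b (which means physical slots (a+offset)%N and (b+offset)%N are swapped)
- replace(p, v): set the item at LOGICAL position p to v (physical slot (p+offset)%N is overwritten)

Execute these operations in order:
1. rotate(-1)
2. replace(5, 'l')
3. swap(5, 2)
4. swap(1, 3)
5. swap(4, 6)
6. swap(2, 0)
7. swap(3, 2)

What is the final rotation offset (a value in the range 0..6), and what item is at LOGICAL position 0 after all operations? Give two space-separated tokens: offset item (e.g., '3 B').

Answer: 6 l

Derivation:
After op 1 (rotate(-1)): offset=6, physical=[A,B,C,D,E,F,G], logical=[G,A,B,C,D,E,F]
After op 2 (replace(5, 'l')): offset=6, physical=[A,B,C,D,l,F,G], logical=[G,A,B,C,D,l,F]
After op 3 (swap(5, 2)): offset=6, physical=[A,l,C,D,B,F,G], logical=[G,A,l,C,D,B,F]
After op 4 (swap(1, 3)): offset=6, physical=[C,l,A,D,B,F,G], logical=[G,C,l,A,D,B,F]
After op 5 (swap(4, 6)): offset=6, physical=[C,l,A,F,B,D,G], logical=[G,C,l,A,F,B,D]
After op 6 (swap(2, 0)): offset=6, physical=[C,G,A,F,B,D,l], logical=[l,C,G,A,F,B,D]
After op 7 (swap(3, 2)): offset=6, physical=[C,A,G,F,B,D,l], logical=[l,C,A,G,F,B,D]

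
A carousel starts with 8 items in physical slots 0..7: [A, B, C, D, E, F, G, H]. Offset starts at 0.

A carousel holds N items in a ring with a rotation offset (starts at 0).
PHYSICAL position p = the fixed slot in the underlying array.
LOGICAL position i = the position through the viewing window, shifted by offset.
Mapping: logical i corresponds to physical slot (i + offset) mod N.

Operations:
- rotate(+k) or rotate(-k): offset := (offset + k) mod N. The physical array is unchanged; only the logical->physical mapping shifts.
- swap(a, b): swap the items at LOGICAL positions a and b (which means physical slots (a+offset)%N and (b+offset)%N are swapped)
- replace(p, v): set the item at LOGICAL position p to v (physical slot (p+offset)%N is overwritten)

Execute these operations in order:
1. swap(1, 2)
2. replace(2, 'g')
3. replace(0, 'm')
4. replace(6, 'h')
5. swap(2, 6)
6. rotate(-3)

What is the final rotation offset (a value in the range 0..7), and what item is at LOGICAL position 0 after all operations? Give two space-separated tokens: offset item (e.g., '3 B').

Answer: 5 F

Derivation:
After op 1 (swap(1, 2)): offset=0, physical=[A,C,B,D,E,F,G,H], logical=[A,C,B,D,E,F,G,H]
After op 2 (replace(2, 'g')): offset=0, physical=[A,C,g,D,E,F,G,H], logical=[A,C,g,D,E,F,G,H]
After op 3 (replace(0, 'm')): offset=0, physical=[m,C,g,D,E,F,G,H], logical=[m,C,g,D,E,F,G,H]
After op 4 (replace(6, 'h')): offset=0, physical=[m,C,g,D,E,F,h,H], logical=[m,C,g,D,E,F,h,H]
After op 5 (swap(2, 6)): offset=0, physical=[m,C,h,D,E,F,g,H], logical=[m,C,h,D,E,F,g,H]
After op 6 (rotate(-3)): offset=5, physical=[m,C,h,D,E,F,g,H], logical=[F,g,H,m,C,h,D,E]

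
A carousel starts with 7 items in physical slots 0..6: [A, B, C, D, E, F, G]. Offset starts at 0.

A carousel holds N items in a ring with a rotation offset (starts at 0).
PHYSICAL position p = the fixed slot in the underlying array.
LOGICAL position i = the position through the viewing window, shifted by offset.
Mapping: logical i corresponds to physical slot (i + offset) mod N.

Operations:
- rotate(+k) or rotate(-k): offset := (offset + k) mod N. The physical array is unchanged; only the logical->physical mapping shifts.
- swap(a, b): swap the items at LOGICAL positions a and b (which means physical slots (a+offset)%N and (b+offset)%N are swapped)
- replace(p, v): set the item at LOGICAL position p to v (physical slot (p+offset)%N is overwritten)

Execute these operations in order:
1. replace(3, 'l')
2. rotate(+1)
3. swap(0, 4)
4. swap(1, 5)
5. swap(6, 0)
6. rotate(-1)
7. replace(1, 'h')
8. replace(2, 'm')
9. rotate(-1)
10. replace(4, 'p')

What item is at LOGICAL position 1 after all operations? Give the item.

After op 1 (replace(3, 'l')): offset=0, physical=[A,B,C,l,E,F,G], logical=[A,B,C,l,E,F,G]
After op 2 (rotate(+1)): offset=1, physical=[A,B,C,l,E,F,G], logical=[B,C,l,E,F,G,A]
After op 3 (swap(0, 4)): offset=1, physical=[A,F,C,l,E,B,G], logical=[F,C,l,E,B,G,A]
After op 4 (swap(1, 5)): offset=1, physical=[A,F,G,l,E,B,C], logical=[F,G,l,E,B,C,A]
After op 5 (swap(6, 0)): offset=1, physical=[F,A,G,l,E,B,C], logical=[A,G,l,E,B,C,F]
After op 6 (rotate(-1)): offset=0, physical=[F,A,G,l,E,B,C], logical=[F,A,G,l,E,B,C]
After op 7 (replace(1, 'h')): offset=0, physical=[F,h,G,l,E,B,C], logical=[F,h,G,l,E,B,C]
After op 8 (replace(2, 'm')): offset=0, physical=[F,h,m,l,E,B,C], logical=[F,h,m,l,E,B,C]
After op 9 (rotate(-1)): offset=6, physical=[F,h,m,l,E,B,C], logical=[C,F,h,m,l,E,B]
After op 10 (replace(4, 'p')): offset=6, physical=[F,h,m,p,E,B,C], logical=[C,F,h,m,p,E,B]

Answer: F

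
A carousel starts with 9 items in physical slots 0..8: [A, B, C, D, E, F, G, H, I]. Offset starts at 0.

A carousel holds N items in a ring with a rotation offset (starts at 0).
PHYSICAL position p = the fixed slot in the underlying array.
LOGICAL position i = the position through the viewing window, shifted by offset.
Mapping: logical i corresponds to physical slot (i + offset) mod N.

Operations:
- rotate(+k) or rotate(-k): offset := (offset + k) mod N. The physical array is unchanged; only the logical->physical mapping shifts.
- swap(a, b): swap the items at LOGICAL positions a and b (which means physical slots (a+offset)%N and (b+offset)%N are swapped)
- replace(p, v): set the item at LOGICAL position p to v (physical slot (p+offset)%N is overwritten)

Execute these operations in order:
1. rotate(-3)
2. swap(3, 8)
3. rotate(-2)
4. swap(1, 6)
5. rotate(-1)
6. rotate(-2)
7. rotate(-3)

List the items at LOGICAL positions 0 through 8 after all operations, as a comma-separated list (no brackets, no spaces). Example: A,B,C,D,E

Answer: H,I,F,A,C,D,E,B,G

Derivation:
After op 1 (rotate(-3)): offset=6, physical=[A,B,C,D,E,F,G,H,I], logical=[G,H,I,A,B,C,D,E,F]
After op 2 (swap(3, 8)): offset=6, physical=[F,B,C,D,E,A,G,H,I], logical=[G,H,I,F,B,C,D,E,A]
After op 3 (rotate(-2)): offset=4, physical=[F,B,C,D,E,A,G,H,I], logical=[E,A,G,H,I,F,B,C,D]
After op 4 (swap(1, 6)): offset=4, physical=[F,A,C,D,E,B,G,H,I], logical=[E,B,G,H,I,F,A,C,D]
After op 5 (rotate(-1)): offset=3, physical=[F,A,C,D,E,B,G,H,I], logical=[D,E,B,G,H,I,F,A,C]
After op 6 (rotate(-2)): offset=1, physical=[F,A,C,D,E,B,G,H,I], logical=[A,C,D,E,B,G,H,I,F]
After op 7 (rotate(-3)): offset=7, physical=[F,A,C,D,E,B,G,H,I], logical=[H,I,F,A,C,D,E,B,G]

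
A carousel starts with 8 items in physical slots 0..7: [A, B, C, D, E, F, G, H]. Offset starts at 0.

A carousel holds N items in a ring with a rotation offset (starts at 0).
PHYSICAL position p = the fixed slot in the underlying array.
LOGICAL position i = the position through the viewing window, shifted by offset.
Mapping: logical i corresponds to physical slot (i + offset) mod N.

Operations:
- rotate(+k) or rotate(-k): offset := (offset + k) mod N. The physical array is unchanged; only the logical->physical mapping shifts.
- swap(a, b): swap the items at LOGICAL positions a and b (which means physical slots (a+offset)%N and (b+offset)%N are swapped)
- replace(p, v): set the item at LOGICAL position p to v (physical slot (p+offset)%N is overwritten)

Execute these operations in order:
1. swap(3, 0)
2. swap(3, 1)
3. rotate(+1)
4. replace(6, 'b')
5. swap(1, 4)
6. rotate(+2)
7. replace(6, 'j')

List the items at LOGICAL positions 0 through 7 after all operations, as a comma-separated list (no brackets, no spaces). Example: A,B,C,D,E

Answer: B,E,C,G,b,D,j,F

Derivation:
After op 1 (swap(3, 0)): offset=0, physical=[D,B,C,A,E,F,G,H], logical=[D,B,C,A,E,F,G,H]
After op 2 (swap(3, 1)): offset=0, physical=[D,A,C,B,E,F,G,H], logical=[D,A,C,B,E,F,G,H]
After op 3 (rotate(+1)): offset=1, physical=[D,A,C,B,E,F,G,H], logical=[A,C,B,E,F,G,H,D]
After op 4 (replace(6, 'b')): offset=1, physical=[D,A,C,B,E,F,G,b], logical=[A,C,B,E,F,G,b,D]
After op 5 (swap(1, 4)): offset=1, physical=[D,A,F,B,E,C,G,b], logical=[A,F,B,E,C,G,b,D]
After op 6 (rotate(+2)): offset=3, physical=[D,A,F,B,E,C,G,b], logical=[B,E,C,G,b,D,A,F]
After op 7 (replace(6, 'j')): offset=3, physical=[D,j,F,B,E,C,G,b], logical=[B,E,C,G,b,D,j,F]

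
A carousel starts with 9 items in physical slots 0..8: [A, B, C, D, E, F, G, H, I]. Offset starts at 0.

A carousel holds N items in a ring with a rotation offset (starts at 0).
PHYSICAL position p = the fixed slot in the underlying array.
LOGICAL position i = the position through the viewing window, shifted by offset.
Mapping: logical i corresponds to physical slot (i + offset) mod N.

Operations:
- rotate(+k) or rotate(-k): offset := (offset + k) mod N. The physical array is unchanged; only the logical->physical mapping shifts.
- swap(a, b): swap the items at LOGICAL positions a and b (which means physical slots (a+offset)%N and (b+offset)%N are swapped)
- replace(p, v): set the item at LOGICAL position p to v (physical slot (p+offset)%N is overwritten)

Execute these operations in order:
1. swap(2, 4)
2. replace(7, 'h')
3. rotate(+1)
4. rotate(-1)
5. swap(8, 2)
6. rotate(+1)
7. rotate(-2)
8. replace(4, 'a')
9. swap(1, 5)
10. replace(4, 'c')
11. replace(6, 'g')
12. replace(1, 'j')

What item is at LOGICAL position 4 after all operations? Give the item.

Answer: c

Derivation:
After op 1 (swap(2, 4)): offset=0, physical=[A,B,E,D,C,F,G,H,I], logical=[A,B,E,D,C,F,G,H,I]
After op 2 (replace(7, 'h')): offset=0, physical=[A,B,E,D,C,F,G,h,I], logical=[A,B,E,D,C,F,G,h,I]
After op 3 (rotate(+1)): offset=1, physical=[A,B,E,D,C,F,G,h,I], logical=[B,E,D,C,F,G,h,I,A]
After op 4 (rotate(-1)): offset=0, physical=[A,B,E,D,C,F,G,h,I], logical=[A,B,E,D,C,F,G,h,I]
After op 5 (swap(8, 2)): offset=0, physical=[A,B,I,D,C,F,G,h,E], logical=[A,B,I,D,C,F,G,h,E]
After op 6 (rotate(+1)): offset=1, physical=[A,B,I,D,C,F,G,h,E], logical=[B,I,D,C,F,G,h,E,A]
After op 7 (rotate(-2)): offset=8, physical=[A,B,I,D,C,F,G,h,E], logical=[E,A,B,I,D,C,F,G,h]
After op 8 (replace(4, 'a')): offset=8, physical=[A,B,I,a,C,F,G,h,E], logical=[E,A,B,I,a,C,F,G,h]
After op 9 (swap(1, 5)): offset=8, physical=[C,B,I,a,A,F,G,h,E], logical=[E,C,B,I,a,A,F,G,h]
After op 10 (replace(4, 'c')): offset=8, physical=[C,B,I,c,A,F,G,h,E], logical=[E,C,B,I,c,A,F,G,h]
After op 11 (replace(6, 'g')): offset=8, physical=[C,B,I,c,A,g,G,h,E], logical=[E,C,B,I,c,A,g,G,h]
After op 12 (replace(1, 'j')): offset=8, physical=[j,B,I,c,A,g,G,h,E], logical=[E,j,B,I,c,A,g,G,h]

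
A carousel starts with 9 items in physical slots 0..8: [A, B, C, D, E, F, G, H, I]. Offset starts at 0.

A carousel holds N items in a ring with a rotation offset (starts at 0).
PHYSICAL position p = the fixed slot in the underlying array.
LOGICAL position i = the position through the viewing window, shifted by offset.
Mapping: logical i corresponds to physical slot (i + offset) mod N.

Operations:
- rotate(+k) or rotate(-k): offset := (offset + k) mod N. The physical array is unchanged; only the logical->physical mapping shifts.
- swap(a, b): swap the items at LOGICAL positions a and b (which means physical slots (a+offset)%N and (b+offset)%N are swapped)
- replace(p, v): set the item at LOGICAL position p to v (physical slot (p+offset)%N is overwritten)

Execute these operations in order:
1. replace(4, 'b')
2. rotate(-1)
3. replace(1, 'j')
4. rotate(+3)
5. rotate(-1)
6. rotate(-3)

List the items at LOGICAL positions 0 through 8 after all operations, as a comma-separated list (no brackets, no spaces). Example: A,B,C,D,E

After op 1 (replace(4, 'b')): offset=0, physical=[A,B,C,D,b,F,G,H,I], logical=[A,B,C,D,b,F,G,H,I]
After op 2 (rotate(-1)): offset=8, physical=[A,B,C,D,b,F,G,H,I], logical=[I,A,B,C,D,b,F,G,H]
After op 3 (replace(1, 'j')): offset=8, physical=[j,B,C,D,b,F,G,H,I], logical=[I,j,B,C,D,b,F,G,H]
After op 4 (rotate(+3)): offset=2, physical=[j,B,C,D,b,F,G,H,I], logical=[C,D,b,F,G,H,I,j,B]
After op 5 (rotate(-1)): offset=1, physical=[j,B,C,D,b,F,G,H,I], logical=[B,C,D,b,F,G,H,I,j]
After op 6 (rotate(-3)): offset=7, physical=[j,B,C,D,b,F,G,H,I], logical=[H,I,j,B,C,D,b,F,G]

Answer: H,I,j,B,C,D,b,F,G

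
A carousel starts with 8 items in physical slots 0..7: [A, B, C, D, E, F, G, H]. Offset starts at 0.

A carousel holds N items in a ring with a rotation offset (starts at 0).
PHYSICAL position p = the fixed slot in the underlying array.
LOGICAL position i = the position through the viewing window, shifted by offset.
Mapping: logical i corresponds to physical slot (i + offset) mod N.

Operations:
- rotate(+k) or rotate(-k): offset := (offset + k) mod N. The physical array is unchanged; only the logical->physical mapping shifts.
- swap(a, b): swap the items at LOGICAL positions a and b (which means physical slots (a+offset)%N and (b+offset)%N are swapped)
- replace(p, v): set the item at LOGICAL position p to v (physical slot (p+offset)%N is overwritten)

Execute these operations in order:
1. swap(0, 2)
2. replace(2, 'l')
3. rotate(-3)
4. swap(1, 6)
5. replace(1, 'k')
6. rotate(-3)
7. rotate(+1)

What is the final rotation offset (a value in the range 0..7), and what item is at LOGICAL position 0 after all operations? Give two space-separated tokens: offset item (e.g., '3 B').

Answer: 3 G

Derivation:
After op 1 (swap(0, 2)): offset=0, physical=[C,B,A,D,E,F,G,H], logical=[C,B,A,D,E,F,G,H]
After op 2 (replace(2, 'l')): offset=0, physical=[C,B,l,D,E,F,G,H], logical=[C,B,l,D,E,F,G,H]
After op 3 (rotate(-3)): offset=5, physical=[C,B,l,D,E,F,G,H], logical=[F,G,H,C,B,l,D,E]
After op 4 (swap(1, 6)): offset=5, physical=[C,B,l,G,E,F,D,H], logical=[F,D,H,C,B,l,G,E]
After op 5 (replace(1, 'k')): offset=5, physical=[C,B,l,G,E,F,k,H], logical=[F,k,H,C,B,l,G,E]
After op 6 (rotate(-3)): offset=2, physical=[C,B,l,G,E,F,k,H], logical=[l,G,E,F,k,H,C,B]
After op 7 (rotate(+1)): offset=3, physical=[C,B,l,G,E,F,k,H], logical=[G,E,F,k,H,C,B,l]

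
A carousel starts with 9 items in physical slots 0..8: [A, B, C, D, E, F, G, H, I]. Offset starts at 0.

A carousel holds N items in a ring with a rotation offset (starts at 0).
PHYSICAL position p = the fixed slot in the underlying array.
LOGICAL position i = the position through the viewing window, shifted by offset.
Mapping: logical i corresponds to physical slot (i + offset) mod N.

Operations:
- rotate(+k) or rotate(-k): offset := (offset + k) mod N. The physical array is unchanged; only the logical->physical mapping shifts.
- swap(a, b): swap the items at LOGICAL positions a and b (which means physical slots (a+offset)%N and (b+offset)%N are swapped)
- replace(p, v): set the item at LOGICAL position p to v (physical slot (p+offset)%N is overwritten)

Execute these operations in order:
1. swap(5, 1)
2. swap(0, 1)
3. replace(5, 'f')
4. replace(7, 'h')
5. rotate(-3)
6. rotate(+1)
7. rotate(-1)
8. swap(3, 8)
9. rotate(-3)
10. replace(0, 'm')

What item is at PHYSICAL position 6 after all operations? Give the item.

After op 1 (swap(5, 1)): offset=0, physical=[A,F,C,D,E,B,G,H,I], logical=[A,F,C,D,E,B,G,H,I]
After op 2 (swap(0, 1)): offset=0, physical=[F,A,C,D,E,B,G,H,I], logical=[F,A,C,D,E,B,G,H,I]
After op 3 (replace(5, 'f')): offset=0, physical=[F,A,C,D,E,f,G,H,I], logical=[F,A,C,D,E,f,G,H,I]
After op 4 (replace(7, 'h')): offset=0, physical=[F,A,C,D,E,f,G,h,I], logical=[F,A,C,D,E,f,G,h,I]
After op 5 (rotate(-3)): offset=6, physical=[F,A,C,D,E,f,G,h,I], logical=[G,h,I,F,A,C,D,E,f]
After op 6 (rotate(+1)): offset=7, physical=[F,A,C,D,E,f,G,h,I], logical=[h,I,F,A,C,D,E,f,G]
After op 7 (rotate(-1)): offset=6, physical=[F,A,C,D,E,f,G,h,I], logical=[G,h,I,F,A,C,D,E,f]
After op 8 (swap(3, 8)): offset=6, physical=[f,A,C,D,E,F,G,h,I], logical=[G,h,I,f,A,C,D,E,F]
After op 9 (rotate(-3)): offset=3, physical=[f,A,C,D,E,F,G,h,I], logical=[D,E,F,G,h,I,f,A,C]
After op 10 (replace(0, 'm')): offset=3, physical=[f,A,C,m,E,F,G,h,I], logical=[m,E,F,G,h,I,f,A,C]

Answer: G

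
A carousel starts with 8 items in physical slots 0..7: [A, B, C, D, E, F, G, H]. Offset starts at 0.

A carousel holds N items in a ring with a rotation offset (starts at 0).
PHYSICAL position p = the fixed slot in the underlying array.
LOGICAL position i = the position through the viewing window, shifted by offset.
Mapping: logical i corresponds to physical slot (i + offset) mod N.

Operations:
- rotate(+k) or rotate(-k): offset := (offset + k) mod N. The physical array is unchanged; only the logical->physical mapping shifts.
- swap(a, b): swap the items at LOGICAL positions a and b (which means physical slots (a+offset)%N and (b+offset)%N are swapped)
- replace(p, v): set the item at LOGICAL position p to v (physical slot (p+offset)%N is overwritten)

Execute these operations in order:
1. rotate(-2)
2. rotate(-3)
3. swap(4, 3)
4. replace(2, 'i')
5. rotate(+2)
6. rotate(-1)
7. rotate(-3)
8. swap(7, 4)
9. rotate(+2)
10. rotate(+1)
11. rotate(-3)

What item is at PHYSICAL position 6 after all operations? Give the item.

Answer: H

Derivation:
After op 1 (rotate(-2)): offset=6, physical=[A,B,C,D,E,F,G,H], logical=[G,H,A,B,C,D,E,F]
After op 2 (rotate(-3)): offset=3, physical=[A,B,C,D,E,F,G,H], logical=[D,E,F,G,H,A,B,C]
After op 3 (swap(4, 3)): offset=3, physical=[A,B,C,D,E,F,H,G], logical=[D,E,F,H,G,A,B,C]
After op 4 (replace(2, 'i')): offset=3, physical=[A,B,C,D,E,i,H,G], logical=[D,E,i,H,G,A,B,C]
After op 5 (rotate(+2)): offset=5, physical=[A,B,C,D,E,i,H,G], logical=[i,H,G,A,B,C,D,E]
After op 6 (rotate(-1)): offset=4, physical=[A,B,C,D,E,i,H,G], logical=[E,i,H,G,A,B,C,D]
After op 7 (rotate(-3)): offset=1, physical=[A,B,C,D,E,i,H,G], logical=[B,C,D,E,i,H,G,A]
After op 8 (swap(7, 4)): offset=1, physical=[i,B,C,D,E,A,H,G], logical=[B,C,D,E,A,H,G,i]
After op 9 (rotate(+2)): offset=3, physical=[i,B,C,D,E,A,H,G], logical=[D,E,A,H,G,i,B,C]
After op 10 (rotate(+1)): offset=4, physical=[i,B,C,D,E,A,H,G], logical=[E,A,H,G,i,B,C,D]
After op 11 (rotate(-3)): offset=1, physical=[i,B,C,D,E,A,H,G], logical=[B,C,D,E,A,H,G,i]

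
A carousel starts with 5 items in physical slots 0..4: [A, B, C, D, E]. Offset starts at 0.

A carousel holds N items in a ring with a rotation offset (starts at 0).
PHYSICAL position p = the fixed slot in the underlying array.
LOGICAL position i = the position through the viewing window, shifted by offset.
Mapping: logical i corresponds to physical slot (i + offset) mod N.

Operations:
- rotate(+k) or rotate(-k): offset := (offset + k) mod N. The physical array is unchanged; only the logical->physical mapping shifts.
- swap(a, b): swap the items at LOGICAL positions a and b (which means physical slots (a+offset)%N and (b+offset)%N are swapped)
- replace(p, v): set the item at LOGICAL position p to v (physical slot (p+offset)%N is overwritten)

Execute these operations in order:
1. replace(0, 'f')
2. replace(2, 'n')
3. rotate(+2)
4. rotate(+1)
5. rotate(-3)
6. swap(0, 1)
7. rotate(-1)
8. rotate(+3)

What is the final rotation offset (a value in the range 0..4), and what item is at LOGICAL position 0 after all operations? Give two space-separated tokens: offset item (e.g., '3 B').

Answer: 2 n

Derivation:
After op 1 (replace(0, 'f')): offset=0, physical=[f,B,C,D,E], logical=[f,B,C,D,E]
After op 2 (replace(2, 'n')): offset=0, physical=[f,B,n,D,E], logical=[f,B,n,D,E]
After op 3 (rotate(+2)): offset=2, physical=[f,B,n,D,E], logical=[n,D,E,f,B]
After op 4 (rotate(+1)): offset=3, physical=[f,B,n,D,E], logical=[D,E,f,B,n]
After op 5 (rotate(-3)): offset=0, physical=[f,B,n,D,E], logical=[f,B,n,D,E]
After op 6 (swap(0, 1)): offset=0, physical=[B,f,n,D,E], logical=[B,f,n,D,E]
After op 7 (rotate(-1)): offset=4, physical=[B,f,n,D,E], logical=[E,B,f,n,D]
After op 8 (rotate(+3)): offset=2, physical=[B,f,n,D,E], logical=[n,D,E,B,f]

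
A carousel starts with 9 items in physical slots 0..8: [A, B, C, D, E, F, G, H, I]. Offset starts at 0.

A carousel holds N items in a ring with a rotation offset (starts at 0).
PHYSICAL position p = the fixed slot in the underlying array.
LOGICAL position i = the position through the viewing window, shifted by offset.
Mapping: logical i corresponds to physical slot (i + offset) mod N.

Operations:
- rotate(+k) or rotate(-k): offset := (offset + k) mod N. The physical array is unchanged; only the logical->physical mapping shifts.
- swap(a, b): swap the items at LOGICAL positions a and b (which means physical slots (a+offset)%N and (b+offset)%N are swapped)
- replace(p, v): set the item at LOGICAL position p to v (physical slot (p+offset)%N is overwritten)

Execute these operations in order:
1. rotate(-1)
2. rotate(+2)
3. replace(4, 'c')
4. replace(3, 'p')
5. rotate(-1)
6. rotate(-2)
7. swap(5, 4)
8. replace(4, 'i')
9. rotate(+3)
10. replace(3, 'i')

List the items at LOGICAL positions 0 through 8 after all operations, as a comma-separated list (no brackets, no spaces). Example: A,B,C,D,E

After op 1 (rotate(-1)): offset=8, physical=[A,B,C,D,E,F,G,H,I], logical=[I,A,B,C,D,E,F,G,H]
After op 2 (rotate(+2)): offset=1, physical=[A,B,C,D,E,F,G,H,I], logical=[B,C,D,E,F,G,H,I,A]
After op 3 (replace(4, 'c')): offset=1, physical=[A,B,C,D,E,c,G,H,I], logical=[B,C,D,E,c,G,H,I,A]
After op 4 (replace(3, 'p')): offset=1, physical=[A,B,C,D,p,c,G,H,I], logical=[B,C,D,p,c,G,H,I,A]
After op 5 (rotate(-1)): offset=0, physical=[A,B,C,D,p,c,G,H,I], logical=[A,B,C,D,p,c,G,H,I]
After op 6 (rotate(-2)): offset=7, physical=[A,B,C,D,p,c,G,H,I], logical=[H,I,A,B,C,D,p,c,G]
After op 7 (swap(5, 4)): offset=7, physical=[A,B,D,C,p,c,G,H,I], logical=[H,I,A,B,D,C,p,c,G]
After op 8 (replace(4, 'i')): offset=7, physical=[A,B,i,C,p,c,G,H,I], logical=[H,I,A,B,i,C,p,c,G]
After op 9 (rotate(+3)): offset=1, physical=[A,B,i,C,p,c,G,H,I], logical=[B,i,C,p,c,G,H,I,A]
After op 10 (replace(3, 'i')): offset=1, physical=[A,B,i,C,i,c,G,H,I], logical=[B,i,C,i,c,G,H,I,A]

Answer: B,i,C,i,c,G,H,I,A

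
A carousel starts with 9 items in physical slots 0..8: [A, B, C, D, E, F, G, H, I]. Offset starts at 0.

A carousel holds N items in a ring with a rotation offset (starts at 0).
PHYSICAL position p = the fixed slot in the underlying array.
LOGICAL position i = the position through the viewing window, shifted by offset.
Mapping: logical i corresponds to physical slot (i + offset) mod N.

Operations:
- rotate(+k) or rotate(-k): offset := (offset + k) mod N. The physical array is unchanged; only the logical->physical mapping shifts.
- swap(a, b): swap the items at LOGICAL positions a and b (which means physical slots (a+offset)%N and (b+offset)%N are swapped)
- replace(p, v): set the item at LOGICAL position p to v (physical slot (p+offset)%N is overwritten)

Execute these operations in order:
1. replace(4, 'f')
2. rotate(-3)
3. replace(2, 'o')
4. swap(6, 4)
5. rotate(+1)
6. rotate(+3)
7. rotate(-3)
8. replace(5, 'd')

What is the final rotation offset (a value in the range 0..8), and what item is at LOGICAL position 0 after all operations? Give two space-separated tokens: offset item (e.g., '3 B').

Answer: 7 H

Derivation:
After op 1 (replace(4, 'f')): offset=0, physical=[A,B,C,D,f,F,G,H,I], logical=[A,B,C,D,f,F,G,H,I]
After op 2 (rotate(-3)): offset=6, physical=[A,B,C,D,f,F,G,H,I], logical=[G,H,I,A,B,C,D,f,F]
After op 3 (replace(2, 'o')): offset=6, physical=[A,B,C,D,f,F,G,H,o], logical=[G,H,o,A,B,C,D,f,F]
After op 4 (swap(6, 4)): offset=6, physical=[A,D,C,B,f,F,G,H,o], logical=[G,H,o,A,D,C,B,f,F]
After op 5 (rotate(+1)): offset=7, physical=[A,D,C,B,f,F,G,H,o], logical=[H,o,A,D,C,B,f,F,G]
After op 6 (rotate(+3)): offset=1, physical=[A,D,C,B,f,F,G,H,o], logical=[D,C,B,f,F,G,H,o,A]
After op 7 (rotate(-3)): offset=7, physical=[A,D,C,B,f,F,G,H,o], logical=[H,o,A,D,C,B,f,F,G]
After op 8 (replace(5, 'd')): offset=7, physical=[A,D,C,d,f,F,G,H,o], logical=[H,o,A,D,C,d,f,F,G]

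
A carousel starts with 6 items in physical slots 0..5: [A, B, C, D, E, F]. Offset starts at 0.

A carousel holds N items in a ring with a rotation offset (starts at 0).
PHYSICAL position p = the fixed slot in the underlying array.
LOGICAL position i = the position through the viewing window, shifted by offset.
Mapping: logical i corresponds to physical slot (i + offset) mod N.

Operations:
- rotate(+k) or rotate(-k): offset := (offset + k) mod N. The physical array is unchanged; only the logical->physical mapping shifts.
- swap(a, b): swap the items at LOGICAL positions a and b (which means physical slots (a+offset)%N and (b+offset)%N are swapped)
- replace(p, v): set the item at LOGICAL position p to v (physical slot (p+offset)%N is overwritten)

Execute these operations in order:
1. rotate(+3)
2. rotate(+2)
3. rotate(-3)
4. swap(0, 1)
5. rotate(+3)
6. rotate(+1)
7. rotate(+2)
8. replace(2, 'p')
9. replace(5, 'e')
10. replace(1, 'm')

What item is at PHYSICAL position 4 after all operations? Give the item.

After op 1 (rotate(+3)): offset=3, physical=[A,B,C,D,E,F], logical=[D,E,F,A,B,C]
After op 2 (rotate(+2)): offset=5, physical=[A,B,C,D,E,F], logical=[F,A,B,C,D,E]
After op 3 (rotate(-3)): offset=2, physical=[A,B,C,D,E,F], logical=[C,D,E,F,A,B]
After op 4 (swap(0, 1)): offset=2, physical=[A,B,D,C,E,F], logical=[D,C,E,F,A,B]
After op 5 (rotate(+3)): offset=5, physical=[A,B,D,C,E,F], logical=[F,A,B,D,C,E]
After op 6 (rotate(+1)): offset=0, physical=[A,B,D,C,E,F], logical=[A,B,D,C,E,F]
After op 7 (rotate(+2)): offset=2, physical=[A,B,D,C,E,F], logical=[D,C,E,F,A,B]
After op 8 (replace(2, 'p')): offset=2, physical=[A,B,D,C,p,F], logical=[D,C,p,F,A,B]
After op 9 (replace(5, 'e')): offset=2, physical=[A,e,D,C,p,F], logical=[D,C,p,F,A,e]
After op 10 (replace(1, 'm')): offset=2, physical=[A,e,D,m,p,F], logical=[D,m,p,F,A,e]

Answer: p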